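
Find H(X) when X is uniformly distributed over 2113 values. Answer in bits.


H = log2(n) = log2(2113) = 11.0451

11.0451 bits


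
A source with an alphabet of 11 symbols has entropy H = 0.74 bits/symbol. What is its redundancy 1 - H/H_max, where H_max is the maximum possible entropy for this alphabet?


H_max = log2(K) = log2(11) = 3.4594 bits/symbol. Redundancy = 1 - H/H_max = 1 - 0.74/3.4594 = 1 - 0.2139 = 0.7861

0.7861


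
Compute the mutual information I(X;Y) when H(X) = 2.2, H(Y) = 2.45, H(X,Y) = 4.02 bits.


I(X;Y) = H(X) + H(Y) - H(X,Y) = 2.2 + 2.45 - 4.02 = 0.63

0.63 bits


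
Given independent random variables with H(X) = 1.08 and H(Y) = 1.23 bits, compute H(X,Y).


For independent variables, H(X,Y) = H(X) + H(Y) = 1.08 + 1.23 = 2.31

2.31 bits


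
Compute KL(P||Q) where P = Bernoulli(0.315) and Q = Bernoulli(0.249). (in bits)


KL = p*log2(p/q) + (1-p)*log2((1-p)/(1-q)) = 0.315*log2(0.315/0.249) + 0.685*log2(0.685/0.751) = 0.0159

0.0159 bits


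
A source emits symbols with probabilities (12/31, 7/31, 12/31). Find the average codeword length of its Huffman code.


Huffman construction (repeatedly merge the two least-probable nodes; each merge adds 1 bit to every symbol beneath it): 7/31 + 12/31 = 19/31; 12/31 + 19/31 = 1. Resulting codeword lengths (in the order the probabilities were given): (2, 2, 1). L_avg = sum(p_i * l_i) = 12/31*2 + 7/31*2 + 12/31*1 = 50/31 = 1.6129

1.6129 bits


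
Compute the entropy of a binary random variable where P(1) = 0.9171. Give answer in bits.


H = -p*log2(p) - (1-p)*log2(1-p). -0.9171*log2(0.9171) = 0.114499; -0.0829*log2(0.0829) = 0.297817. H = 0.114499 + 0.297817 = 0.4123

0.4123 bits


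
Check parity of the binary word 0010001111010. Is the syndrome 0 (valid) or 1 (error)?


Syndrome = XOR of all bits = 0 XOR 0 XOR 1 XOR 0 XOR 0 XOR 0 XOR 1 XOR 1 XOR 1 XOR 1 XOR 0 XOR 1 XOR 0 = 0

0


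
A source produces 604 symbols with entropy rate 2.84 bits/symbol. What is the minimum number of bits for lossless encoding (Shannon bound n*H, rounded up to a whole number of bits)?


Minimum bits >= n * H = 604 * 2.84 = 1715.36, rounded up to a whole number of bits = 1716

1716 bits


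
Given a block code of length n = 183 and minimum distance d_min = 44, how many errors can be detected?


Detection capability = d_min - 1 = 44 - 1 = 43

43 errors


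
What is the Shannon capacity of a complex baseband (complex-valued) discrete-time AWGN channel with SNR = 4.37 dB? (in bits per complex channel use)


SNR_linear = 10^(4.37/10) = 2.7353; C = log2(1 + SNR_linear) = log2(1 + 2.7353) = 1.9012

1.9012 bits/channel use


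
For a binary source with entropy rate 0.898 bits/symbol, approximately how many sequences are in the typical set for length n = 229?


log2|A_typical| = nH = 229 * 0.898 = 205.642, so |A_typical| ~ 2^205.642 = 8.024e+61

8.024e+61


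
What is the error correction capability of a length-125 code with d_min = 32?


Correction capability = floor((d-1)/2) = floor((32-1)/2) = 15

15 errors


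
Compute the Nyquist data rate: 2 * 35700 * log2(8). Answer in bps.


Rate = 2 * B * log2(M) = 2 * 35700 * 3.0 = 214200.0

214200.0 bps


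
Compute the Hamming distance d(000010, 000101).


Count differing positions: . . . ^ ^ ^ = 3 differences

3


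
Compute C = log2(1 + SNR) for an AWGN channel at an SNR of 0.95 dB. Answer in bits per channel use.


SNR_linear = 10^(0.95/10) = 1.2445; C = log2(1 + SNR_linear) = log2(1 + 1.2445) = 1.1664

1.1664 bits/channel use


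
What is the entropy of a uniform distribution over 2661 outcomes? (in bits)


H = log2(n) = log2(2661) = 11.3778

11.3778 bits


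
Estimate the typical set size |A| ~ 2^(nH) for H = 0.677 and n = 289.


log2|A_typical| = nH = 289 * 0.677 = 195.653, so |A_typical| ~ 2^195.653 = 7.896e+58

7.896e+58


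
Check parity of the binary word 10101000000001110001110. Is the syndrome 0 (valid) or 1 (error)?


Syndrome = XOR of all bits = 1 XOR 0 XOR 1 XOR 0 XOR 1 XOR 0 XOR 0 XOR 0 XOR 0 XOR 0 XOR 0 XOR 0 XOR 0 XOR 1 XOR 1 XOR 1 XOR 0 XOR 0 XOR 0 XOR 1 XOR 1 XOR 1 XOR 0 = 1

1


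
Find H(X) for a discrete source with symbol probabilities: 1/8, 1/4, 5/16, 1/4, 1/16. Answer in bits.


H = -sum(p_i * log2(p_i)). Terms: -(1/8)*log2(1/8) = 0.375000; -(1/4)*log2(1/4) = 0.500000; -(5/16)*log2(5/16) = 0.524397; -(1/4)*log2(1/4) = 0.500000; -(1/16)*log2(1/16) = 0.250000. H = 0.375000 + 0.500000 + 0.524397 + 0.500000 + 0.250000 = 2.1494

2.1494 bits


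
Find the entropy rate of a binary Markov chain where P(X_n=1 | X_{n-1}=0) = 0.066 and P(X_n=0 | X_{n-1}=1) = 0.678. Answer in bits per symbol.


Stationary distribution: pi_0 = p10/(p01+p10) = 0.9113, pi_1 = 0.0887. Entropy rate H' = pi_0*H(p01) + pi_1*H(p10) = 0.9113*0.3508 + 0.0887*0.9065 = 0.4001

0.4001 bits/symbol


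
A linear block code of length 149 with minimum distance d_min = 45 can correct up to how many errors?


Correction capability = floor((d-1)/2) = floor((45-1)/2) = 22

22 errors


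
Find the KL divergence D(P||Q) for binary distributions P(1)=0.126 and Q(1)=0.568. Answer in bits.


KL = p*log2(p/q) + (1-p)*log2((1-p)/(1-q)) = 0.126*log2(0.126/0.568) + 0.874*log2(0.874/0.432) = 0.6148

0.6148 bits


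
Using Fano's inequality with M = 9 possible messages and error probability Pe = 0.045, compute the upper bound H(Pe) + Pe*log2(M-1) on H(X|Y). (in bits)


H(Pe) = -Pe*log2(Pe) - (1-Pe)*log2(1-Pe) = -0.045*log2(0.045) - 0.955*log2(0.955) = 0.201327 + 0.063438 = 0.2648. Pe*log2(M-1) = 0.045*log2(8) = 0.135000. Bound = H(Pe) + Pe*log2(M-1) = 0.201327 + 0.063438 + 0.135000 = 0.3998

0.3998 bits


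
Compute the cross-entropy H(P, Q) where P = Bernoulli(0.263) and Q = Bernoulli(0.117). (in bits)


H(P,Q) = -p*log2(q) - (1-p)*log2(1-q). -0.263*log2(0.117) = 0.814095; -0.737*log2(0.883) = 0.132302. H(P,Q) = 0.814095 + 0.132302 = 0.9464

0.9464 bits


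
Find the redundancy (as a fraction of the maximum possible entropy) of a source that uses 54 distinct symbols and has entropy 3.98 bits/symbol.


H_max = log2(K) = log2(54) = 5.7549 bits/symbol. Redundancy = 1 - H/H_max = 1 - 3.98/5.7549 = 1 - 0.6916 = 0.3084

0.3084


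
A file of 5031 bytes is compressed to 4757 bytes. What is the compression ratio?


Ratio = original / compressed = 5031 / 4757 = 1.0576

1.0576


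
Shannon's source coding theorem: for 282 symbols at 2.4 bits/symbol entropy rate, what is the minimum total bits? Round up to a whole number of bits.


Minimum bits >= n * H = 282 * 2.4 = 676.8, rounded up to a whole number of bits = 677

677 bits


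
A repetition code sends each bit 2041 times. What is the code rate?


Rate = k/n = 1/2041

1/2041


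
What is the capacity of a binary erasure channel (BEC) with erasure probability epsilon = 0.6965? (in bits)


C = 1 - epsilon = 1 - 0.6965 = 0.3035

0.3035 bits


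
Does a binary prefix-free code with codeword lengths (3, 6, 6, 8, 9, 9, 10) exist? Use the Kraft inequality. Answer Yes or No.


Kraft sum = sum(2^(-l_i)) = 0.165, need <= 1. Result: satisfied (a binary prefix-free code with these lengths exists)

Yes


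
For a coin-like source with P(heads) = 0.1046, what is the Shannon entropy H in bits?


H = -p*log2(p) - (1-p)*log2(1-p). -0.1046*log2(0.1046) = 0.340687; -0.8954*log2(0.8954) = 0.142723. H = 0.340687 + 0.142723 = 0.4834

0.4834 bits


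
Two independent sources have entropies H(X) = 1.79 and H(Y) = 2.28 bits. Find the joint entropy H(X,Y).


For independent variables, H(X,Y) = H(X) + H(Y) = 1.79 + 2.28 = 4.07

4.07 bits


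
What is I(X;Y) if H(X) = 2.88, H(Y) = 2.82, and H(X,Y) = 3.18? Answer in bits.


I(X;Y) = H(X) + H(Y) - H(X,Y) = 2.88 + 2.82 - 3.18 = 2.52

2.52 bits


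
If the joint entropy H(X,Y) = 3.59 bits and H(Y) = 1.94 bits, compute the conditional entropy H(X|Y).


H(X|Y) = H(X,Y) - H(Y) = 3.59 - 1.94 = 1.65

1.65 bits


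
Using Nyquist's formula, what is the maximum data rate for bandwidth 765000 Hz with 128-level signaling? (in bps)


Rate = 2 * B * log2(M) = 2 * 765000 * 7.0 = 10710000.0

10710000.0 bps


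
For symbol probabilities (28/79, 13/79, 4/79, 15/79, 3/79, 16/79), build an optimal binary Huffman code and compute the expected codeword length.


Huffman construction (repeatedly merge the two least-probable nodes; each merge adds 1 bit to every symbol beneath it): 3/79 + 4/79 = 7/79; 7/79 + 13/79 = 20/79; 15/79 + 16/79 = 31/79; 20/79 + 28/79 = 48/79; 31/79 + 48/79 = 1. Resulting codeword lengths (in the order the probabilities were given): (2, 3, 4, 2, 4, 2). L_avg = sum(p_i * l_i) = 28/79*2 + 13/79*3 + 4/79*4 + 15/79*2 + 3/79*4 + 16/79*2 = 185/79 = 2.3418

2.3418 bits


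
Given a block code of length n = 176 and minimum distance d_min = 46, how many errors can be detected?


Detection capability = d_min - 1 = 46 - 1 = 45

45 errors


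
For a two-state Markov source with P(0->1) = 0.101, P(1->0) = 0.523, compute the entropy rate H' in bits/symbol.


Stationary distribution: pi_0 = p10/(p01+p10) = 0.8381, pi_1 = 0.1619. Entropy rate H' = pi_0*H(p01) + pi_1*H(p10) = 0.8381*0.4722 + 0.1619*0.9985 = 0.5573

0.5573 bits/symbol


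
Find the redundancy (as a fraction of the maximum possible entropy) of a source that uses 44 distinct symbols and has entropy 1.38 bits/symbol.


H_max = log2(K) = log2(44) = 5.4594 bits/symbol. Redundancy = 1 - H/H_max = 1 - 1.38/5.4594 = 1 - 0.2528 = 0.7472

0.7472


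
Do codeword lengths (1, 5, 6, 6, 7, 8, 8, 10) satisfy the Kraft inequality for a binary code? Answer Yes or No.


Kraft sum = sum(2^(-l_i)) = 0.5791, need <= 1. Result: satisfied (a binary prefix-free code with these lengths exists)

Yes


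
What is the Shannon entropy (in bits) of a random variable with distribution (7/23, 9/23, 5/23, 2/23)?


H = -sum(p_i * log2(p_i)). Terms: -(7/23)*log2(7/23) = 0.522324; -(9/23)*log2(9/23) = 0.529684; -(5/23)*log2(5/23) = 0.478616; -(2/23)*log2(2/23) = 0.306397. H = 0.522324 + 0.529684 + 0.478616 + 0.306397 = 1.837

1.837 bits


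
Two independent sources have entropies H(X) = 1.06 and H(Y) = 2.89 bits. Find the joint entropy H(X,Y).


For independent variables, H(X,Y) = H(X) + H(Y) = 1.06 + 2.89 = 3.95

3.95 bits


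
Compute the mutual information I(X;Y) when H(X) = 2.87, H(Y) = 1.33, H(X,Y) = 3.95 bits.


I(X;Y) = H(X) + H(Y) - H(X,Y) = 2.87 + 1.33 - 3.95 = 0.25

0.25 bits


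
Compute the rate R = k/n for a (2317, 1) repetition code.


Rate = k/n = 1/2317

1/2317


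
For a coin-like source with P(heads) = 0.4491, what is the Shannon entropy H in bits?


H = -p*log2(p) - (1-p)*log2(1-p). -0.4491*log2(0.4491) = 0.518662; -0.5509*log2(0.5509) = 0.473850. H = 0.518662 + 0.473850 = 0.9925

0.9925 bits


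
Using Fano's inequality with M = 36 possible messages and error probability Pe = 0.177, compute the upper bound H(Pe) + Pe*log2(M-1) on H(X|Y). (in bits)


H(Pe) = -Pe*log2(Pe) - (1-Pe)*log2(1-Pe) = -0.177*log2(0.177) - 0.823*log2(0.823) = 0.442178 + 0.231292 = 0.6735. Pe*log2(M-1) = 0.177*log2(35) = 0.907883. Bound = H(Pe) + Pe*log2(M-1) = 0.442178 + 0.231292 + 0.907883 = 1.5814

1.5814 bits


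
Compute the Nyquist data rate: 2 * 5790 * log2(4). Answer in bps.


Rate = 2 * B * log2(M) = 2 * 5790 * 2.0 = 23160.0

23160.0 bps


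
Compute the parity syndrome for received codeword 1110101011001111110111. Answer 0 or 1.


Syndrome = XOR of all bits = 1 XOR 1 XOR 1 XOR 0 XOR 1 XOR 0 XOR 1 XOR 0 XOR 1 XOR 1 XOR 0 XOR 0 XOR 1 XOR 1 XOR 1 XOR 1 XOR 1 XOR 1 XOR 0 XOR 1 XOR 1 XOR 1 = 0

0


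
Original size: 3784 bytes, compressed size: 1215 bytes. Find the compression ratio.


Ratio = original / compressed = 3784 / 1215 = 3.1144

3.1144


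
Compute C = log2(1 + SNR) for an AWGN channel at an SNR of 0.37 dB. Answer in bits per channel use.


SNR_linear = 10^(0.37/10) = 1.0889; C = log2(1 + SNR_linear) = log2(1 + 1.0889) = 1.0628

1.0628 bits/channel use


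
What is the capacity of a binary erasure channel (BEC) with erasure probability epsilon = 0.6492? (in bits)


C = 1 - epsilon = 1 - 0.6492 = 0.3508

0.3508 bits


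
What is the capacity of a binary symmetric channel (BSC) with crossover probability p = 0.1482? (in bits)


H(p) = -p*log2(p) - (1-p)*log2(1-p) = -0.1482*log2(0.1482) - 0.8518*log2(0.8518) = 0.408200 + 0.197118 = 0.6053. C = 1 - H(p) = 1 - 0.6053 = 0.3947

0.3947 bits


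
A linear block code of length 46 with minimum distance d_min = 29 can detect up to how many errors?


Detection capability = d_min - 1 = 29 - 1 = 28

28 errors


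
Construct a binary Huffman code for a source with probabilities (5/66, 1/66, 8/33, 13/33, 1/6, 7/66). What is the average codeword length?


Huffman construction (repeatedly merge the two least-probable nodes; each merge adds 1 bit to every symbol beneath it): 1/66 + 5/66 = 1/11; 1/11 + 7/66 = 13/66; 1/6 + 13/66 = 4/11; 8/33 + 4/11 = 20/33; 13/33 + 20/33 = 1. Resulting codeword lengths (in the order the probabilities were given): (5, 5, 2, 1, 3, 4). L_avg = sum(p_i * l_i) = 5/66*5 + 1/66*5 + 8/33*2 + 13/33*1 + 1/6*3 + 7/66*4 = 149/66 = 2.2576

2.2576 bits


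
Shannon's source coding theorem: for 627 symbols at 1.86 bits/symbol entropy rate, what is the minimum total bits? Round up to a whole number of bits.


Minimum bits >= n * H = 627 * 1.86 = 1166.22, rounded up to a whole number of bits = 1167

1167 bits


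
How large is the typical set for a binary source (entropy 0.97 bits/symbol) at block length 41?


log2|A_typical| = nH = 41 * 0.97 = 39.77, so |A_typical| ~ 2^39.77 = 9.375e+11

9.375e+11


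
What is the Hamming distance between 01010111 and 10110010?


Count differing positions: ^ ^ ^ . . ^ . ^ = 5 differences

5


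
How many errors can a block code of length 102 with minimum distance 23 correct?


Correction capability = floor((d-1)/2) = floor((23-1)/2) = 11

11 errors


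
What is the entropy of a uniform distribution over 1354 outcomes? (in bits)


H = log2(n) = log2(1354) = 10.403

10.403 bits


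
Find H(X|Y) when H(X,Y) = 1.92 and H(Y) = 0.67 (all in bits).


H(X|Y) = H(X,Y) - H(Y) = 1.92 - 0.67 = 1.25

1.25 bits


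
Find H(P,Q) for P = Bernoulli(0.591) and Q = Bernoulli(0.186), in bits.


H(P,Q) = -p*log2(q) - (1-p)*log2(1-q). -0.591*log2(0.186) = 1.434136; -0.409*log2(0.814) = 0.121432. H(P,Q) = 1.434136 + 0.121432 = 1.5556

1.5556 bits


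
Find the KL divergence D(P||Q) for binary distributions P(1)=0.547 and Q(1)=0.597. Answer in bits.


KL = p*log2(p/q) + (1-p)*log2((1-p)/(1-q)) = 0.547*log2(0.547/0.597) + 0.453*log2(0.453/0.403) = 0.0074

0.0074 bits


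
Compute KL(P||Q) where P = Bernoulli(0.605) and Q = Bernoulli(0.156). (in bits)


KL = p*log2(p/q) + (1-p)*log2((1-p)/(1-q)) = 0.605*log2(0.605/0.156) + 0.395*log2(0.395/0.844) = 0.7503

0.7503 bits


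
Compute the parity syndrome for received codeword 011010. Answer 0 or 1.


Syndrome = XOR of all bits = 0 XOR 1 XOR 1 XOR 0 XOR 1 XOR 0 = 1

1


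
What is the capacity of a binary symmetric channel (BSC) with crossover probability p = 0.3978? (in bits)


H(p) = -p*log2(p) - (1-p)*log2(1-p) = -0.3978*log2(0.3978) - 0.6022*log2(0.6022) = 0.529028 + 0.440621 = 0.9696. C = 1 - H(p) = 1 - 0.9696 = 0.0304

0.0304 bits


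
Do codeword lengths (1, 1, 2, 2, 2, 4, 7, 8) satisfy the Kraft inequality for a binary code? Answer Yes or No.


Kraft sum = sum(2^(-l_i)) = 1.8242, need <= 1. Result: violated (a binary prefix-free code with these lengths cannot exist)

No


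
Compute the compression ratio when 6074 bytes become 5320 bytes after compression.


Ratio = original / compressed = 6074 / 5320 = 1.1417

1.1417


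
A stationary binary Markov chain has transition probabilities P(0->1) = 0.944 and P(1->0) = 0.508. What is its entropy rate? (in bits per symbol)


Stationary distribution: pi_0 = p10/(p01+p10) = 0.3499, pi_1 = 0.6501. Entropy rate H' = pi_0*H(p01) + pi_1*H(p10) = 0.3499*0.3114 + 0.6501*0.9998 = 0.7589

0.7589 bits/symbol


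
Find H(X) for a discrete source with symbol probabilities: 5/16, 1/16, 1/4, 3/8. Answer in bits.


H = -sum(p_i * log2(p_i)). Terms: -(5/16)*log2(5/16) = 0.524397; -(1/16)*log2(1/16) = 0.250000; -(1/4)*log2(1/4) = 0.500000; -(3/8)*log2(3/8) = 0.530639. H = 0.524397 + 0.250000 + 0.500000 + 0.530639 = 1.805

1.805 bits


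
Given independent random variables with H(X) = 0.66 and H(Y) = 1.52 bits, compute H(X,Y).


For independent variables, H(X,Y) = H(X) + H(Y) = 0.66 + 1.52 = 2.18

2.18 bits


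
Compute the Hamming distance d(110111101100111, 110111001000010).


Count differing positions: . . . . . . ^ . . ^ . . ^ . ^ = 4 differences

4


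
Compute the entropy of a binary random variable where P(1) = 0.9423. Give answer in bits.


H = -p*log2(p) - (1-p)*log2(1-p). -0.9423*log2(0.9423) = 0.080794; -0.0577*log2(0.0577) = 0.237452. H = 0.080794 + 0.237452 = 0.3182

0.3182 bits


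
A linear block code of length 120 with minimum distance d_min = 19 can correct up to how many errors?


Correction capability = floor((d-1)/2) = floor((19-1)/2) = 9

9 errors


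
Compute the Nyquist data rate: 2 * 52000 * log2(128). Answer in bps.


Rate = 2 * B * log2(M) = 2 * 52000 * 7.0 = 728000.0

728000.0 bps


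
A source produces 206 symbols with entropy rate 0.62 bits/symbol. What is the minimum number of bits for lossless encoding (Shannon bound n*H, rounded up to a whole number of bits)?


Minimum bits >= n * H = 206 * 0.62 = 127.72, rounded up to a whole number of bits = 128

128 bits


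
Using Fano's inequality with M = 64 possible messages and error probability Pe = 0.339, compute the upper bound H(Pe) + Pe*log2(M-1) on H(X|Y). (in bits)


H(Pe) = -Pe*log2(Pe) - (1-Pe)*log2(1-Pe) = -0.339*log2(0.339) - 0.661*log2(0.661) = 0.529058 + 0.394801 = 0.9239. Pe*log2(M-1) = 0.339*log2(63) = 2.026298. Bound = H(Pe) + Pe*log2(M-1) = 0.529058 + 0.394801 + 2.026298 = 2.9502

2.9502 bits


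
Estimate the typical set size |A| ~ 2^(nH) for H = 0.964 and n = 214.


log2|A_typical| = nH = 214 * 0.964 = 206.296, so |A_typical| ~ 2^206.296 = 1.263e+62

1.263e+62


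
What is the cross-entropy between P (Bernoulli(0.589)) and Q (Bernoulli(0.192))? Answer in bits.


H(P,Q) = -p*log2(q) - (1-p)*log2(1-q). -0.589*log2(0.192) = 1.402304; -0.411*log2(0.808) = 0.126412. H(P,Q) = 1.402304 + 0.126412 = 1.5287

1.5287 bits


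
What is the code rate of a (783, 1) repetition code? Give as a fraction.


Rate = k/n = 1/783

1/783


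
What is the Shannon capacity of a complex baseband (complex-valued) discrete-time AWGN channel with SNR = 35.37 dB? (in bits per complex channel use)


SNR_linear = 10^(35.37/10) = 3443.4993; C = log2(1 + SNR_linear) = log2(1 + 3443.4993) = 11.7501

11.7501 bits/channel use


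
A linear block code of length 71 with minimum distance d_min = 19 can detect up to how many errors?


Detection capability = d_min - 1 = 19 - 1 = 18

18 errors


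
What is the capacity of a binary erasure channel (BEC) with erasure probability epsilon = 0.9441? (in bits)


C = 1 - epsilon = 1 - 0.9441 = 0.0559

0.0559 bits


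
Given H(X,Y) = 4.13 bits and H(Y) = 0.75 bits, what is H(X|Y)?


H(X|Y) = H(X,Y) - H(Y) = 4.13 - 0.75 = 3.38

3.38 bits


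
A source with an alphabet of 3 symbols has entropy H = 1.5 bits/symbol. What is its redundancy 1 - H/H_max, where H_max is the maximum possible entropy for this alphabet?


H_max = log2(K) = log2(3) = 1.585 bits/symbol. Redundancy = 1 - H/H_max = 1 - 1.5/1.585 = 1 - 0.9464 = 0.0536

0.0536


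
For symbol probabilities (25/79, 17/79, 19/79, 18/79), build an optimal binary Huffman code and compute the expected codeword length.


Huffman construction (repeatedly merge the two least-probable nodes; each merge adds 1 bit to every symbol beneath it): 17/79 + 18/79 = 35/79; 19/79 + 25/79 = 44/79; 35/79 + 44/79 = 1. Resulting codeword lengths (in the order the probabilities were given): (2, 2, 2, 2). L_avg = sum(p_i * l_i) = 25/79*2 + 17/79*2 + 19/79*2 + 18/79*2 = 2

2.0 bits


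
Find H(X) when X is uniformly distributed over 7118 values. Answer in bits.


H = log2(n) = log2(7118) = 12.7973

12.7973 bits


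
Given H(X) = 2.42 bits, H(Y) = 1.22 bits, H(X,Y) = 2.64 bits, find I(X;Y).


I(X;Y) = H(X) + H(Y) - H(X,Y) = 2.42 + 1.22 - 2.64 = 1.0

1.0 bits


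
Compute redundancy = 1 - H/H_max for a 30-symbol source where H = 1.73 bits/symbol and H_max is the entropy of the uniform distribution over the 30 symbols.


H_max = log2(K) = log2(30) = 4.9069 bits/symbol. Redundancy = 1 - H/H_max = 1 - 1.73/4.9069 = 1 - 0.3526 = 0.6474

0.6474


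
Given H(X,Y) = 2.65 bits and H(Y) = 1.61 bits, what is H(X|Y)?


H(X|Y) = H(X,Y) - H(Y) = 2.65 - 1.61 = 1.04

1.04 bits


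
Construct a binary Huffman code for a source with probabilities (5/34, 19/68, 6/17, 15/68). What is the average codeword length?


Huffman construction (repeatedly merge the two least-probable nodes; each merge adds 1 bit to every symbol beneath it): 5/34 + 15/68 = 25/68; 19/68 + 6/17 = 43/68; 25/68 + 43/68 = 1. Resulting codeword lengths (in the order the probabilities were given): (2, 2, 2, 2). L_avg = sum(p_i * l_i) = 5/34*2 + 19/68*2 + 6/17*2 + 15/68*2 = 2

2.0 bits


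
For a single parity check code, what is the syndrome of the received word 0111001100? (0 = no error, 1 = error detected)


Syndrome = XOR of all bits = 0 XOR 1 XOR 1 XOR 1 XOR 0 XOR 0 XOR 1 XOR 1 XOR 0 XOR 0 = 1

1


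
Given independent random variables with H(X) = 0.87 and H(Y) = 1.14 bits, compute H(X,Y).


For independent variables, H(X,Y) = H(X) + H(Y) = 0.87 + 1.14 = 2.01

2.01 bits


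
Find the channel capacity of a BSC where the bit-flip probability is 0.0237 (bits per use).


H(p) = -p*log2(p) - (1-p)*log2(1-p) = -0.0237*log2(0.0237) - 0.9763*log2(0.9763) = 0.127956 + 0.033783 = 0.1617. C = 1 - H(p) = 1 - 0.1617 = 0.8383

0.8383 bits


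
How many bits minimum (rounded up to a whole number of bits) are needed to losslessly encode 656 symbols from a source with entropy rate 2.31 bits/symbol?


Minimum bits >= n * H = 656 * 2.31 = 1515.36, rounded up to a whole number of bits = 1516

1516 bits


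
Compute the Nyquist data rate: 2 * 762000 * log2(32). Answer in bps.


Rate = 2 * B * log2(M) = 2 * 762000 * 5.0 = 7620000.0

7620000.0 bps


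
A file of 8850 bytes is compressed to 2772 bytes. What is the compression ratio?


Ratio = original / compressed = 8850 / 2772 = 3.1926

3.1926


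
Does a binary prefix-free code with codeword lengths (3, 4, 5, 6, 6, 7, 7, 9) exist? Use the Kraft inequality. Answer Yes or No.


Kraft sum = sum(2^(-l_i)) = 0.2676, need <= 1. Result: satisfied (a binary prefix-free code with these lengths exists)

Yes


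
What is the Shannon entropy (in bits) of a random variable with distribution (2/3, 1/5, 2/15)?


H = -sum(p_i * log2(p_i)). Terms: -(2/3)*log2(2/3) = 0.389975; -(1/5)*log2(1/5) = 0.464386; -(2/15)*log2(2/15) = 0.387585. H = 0.389975 + 0.464386 + 0.387585 = 1.2419

1.2419 bits


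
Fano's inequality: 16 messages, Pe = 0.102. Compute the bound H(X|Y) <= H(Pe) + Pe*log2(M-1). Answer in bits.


H(Pe) = -Pe*log2(Pe) - (1-Pe)*log2(1-Pe) = -0.102*log2(0.102) - 0.898*log2(0.898) = 0.335923 + 0.139381 = 0.4753. Pe*log2(M-1) = 0.102*log2(15) = 0.398503. Bound = H(Pe) + Pe*log2(M-1) = 0.335923 + 0.139381 + 0.398503 = 0.8738

0.8738 bits


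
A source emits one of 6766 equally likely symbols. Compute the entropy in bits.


H = log2(n) = log2(6766) = 12.7241

12.7241 bits


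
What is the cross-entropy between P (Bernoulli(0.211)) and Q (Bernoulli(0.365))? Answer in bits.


H(P,Q) = -p*log2(q) - (1-p)*log2(1-q). -0.211*log2(0.365) = 0.306801; -0.789*log2(0.635) = 0.516930. H(P,Q) = 0.306801 + 0.516930 = 0.8237

0.8237 bits


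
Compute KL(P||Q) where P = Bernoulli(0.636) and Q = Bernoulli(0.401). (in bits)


KL = p*log2(p/q) + (1-p)*log2((1-p)/(1-q)) = 0.636*log2(0.636/0.401) + 0.364*log2(0.364/0.599) = 0.1616

0.1616 bits


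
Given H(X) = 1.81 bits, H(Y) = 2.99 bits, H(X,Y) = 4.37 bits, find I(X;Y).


I(X;Y) = H(X) + H(Y) - H(X,Y) = 1.81 + 2.99 - 4.37 = 0.43

0.43 bits


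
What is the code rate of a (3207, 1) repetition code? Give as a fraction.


Rate = k/n = 1/3207

1/3207


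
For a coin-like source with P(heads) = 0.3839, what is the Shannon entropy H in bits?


H = -p*log2(p) - (1-p)*log2(1-p). -0.3839*log2(0.3839) = 0.530242; -0.6161*log2(0.6161) = 0.430508. H = 0.530242 + 0.430508 = 0.9607

0.9607 bits


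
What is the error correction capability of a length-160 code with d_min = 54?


Correction capability = floor((d-1)/2) = floor((54-1)/2) = 26

26 errors


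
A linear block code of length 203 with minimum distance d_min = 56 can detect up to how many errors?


Detection capability = d_min - 1 = 56 - 1 = 55

55 errors


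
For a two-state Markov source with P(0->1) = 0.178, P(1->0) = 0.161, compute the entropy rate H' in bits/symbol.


Stationary distribution: pi_0 = p10/(p01+p10) = 0.4749, pi_1 = 0.5251. Entropy rate H' = pi_0*H(p01) + pi_1*H(p10) = 0.4749*0.6757 + 0.5251*0.6367 = 0.6552

0.6552 bits/symbol


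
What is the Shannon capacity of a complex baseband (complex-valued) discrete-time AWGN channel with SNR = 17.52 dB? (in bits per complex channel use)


SNR_linear = 10^(17.52/10) = 56.4937; C = log2(1 + SNR_linear) = log2(1 + 56.4937) = 5.8453

5.8453 bits/channel use


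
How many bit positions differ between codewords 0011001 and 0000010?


Count differing positions: . . ^ ^ . ^ ^ = 4 differences

4


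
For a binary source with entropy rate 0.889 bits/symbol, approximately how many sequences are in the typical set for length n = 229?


log2|A_typical| = nH = 229 * 0.889 = 203.581, so |A_typical| ~ 2^203.581 = 1.923e+61

1.923e+61


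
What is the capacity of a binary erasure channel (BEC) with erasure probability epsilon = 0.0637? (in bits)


C = 1 - epsilon = 1 - 0.0637 = 0.9363

0.9363 bits


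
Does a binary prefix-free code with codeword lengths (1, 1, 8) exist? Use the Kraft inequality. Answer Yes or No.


Kraft sum = sum(2^(-l_i)) = 1.0039, need <= 1. Result: violated (a binary prefix-free code with these lengths cannot exist)

No


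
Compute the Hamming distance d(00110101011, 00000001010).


Count differing positions: . . ^ ^ . ^ . . . . ^ = 4 differences

4


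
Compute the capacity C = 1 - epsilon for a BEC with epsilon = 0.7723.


C = 1 - epsilon = 1 - 0.7723 = 0.2277

0.2277 bits


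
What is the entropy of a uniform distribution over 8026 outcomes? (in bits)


H = log2(n) = log2(8026) = 12.9705

12.9705 bits


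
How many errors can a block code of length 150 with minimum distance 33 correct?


Correction capability = floor((d-1)/2) = floor((33-1)/2) = 16

16 errors


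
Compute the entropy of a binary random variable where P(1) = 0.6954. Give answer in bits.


H = -p*log2(p) - (1-p)*log2(1-p). -0.6954*log2(0.6954) = 0.364449; -0.3046*log2(0.3046) = 0.522393. H = 0.364449 + 0.522393 = 0.8868

0.8868 bits


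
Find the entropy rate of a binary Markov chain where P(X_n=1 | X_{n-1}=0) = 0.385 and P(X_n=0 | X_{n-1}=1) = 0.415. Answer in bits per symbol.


Stationary distribution: pi_0 = p10/(p01+p10) = 0.5187, pi_1 = 0.4813. Entropy rate H' = pi_0*H(p01) + pi_1*H(p10) = 0.5187*0.9615 + 0.4813*0.9791 = 0.9699

0.9699 bits/symbol


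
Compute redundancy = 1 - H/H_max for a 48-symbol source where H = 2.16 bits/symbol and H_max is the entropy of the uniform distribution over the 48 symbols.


H_max = log2(K) = log2(48) = 5.585 bits/symbol. Redundancy = 1 - H/H_max = 1 - 2.16/5.585 = 1 - 0.3868 = 0.6132

0.6132


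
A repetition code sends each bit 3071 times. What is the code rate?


Rate = k/n = 1/3071

1/3071


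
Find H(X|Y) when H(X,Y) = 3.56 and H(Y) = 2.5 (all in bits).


H(X|Y) = H(X,Y) - H(Y) = 3.56 - 2.5 = 1.06

1.06 bits


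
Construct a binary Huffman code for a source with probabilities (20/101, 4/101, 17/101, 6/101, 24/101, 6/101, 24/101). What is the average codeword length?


Huffman construction (repeatedly merge the two least-probable nodes; each merge adds 1 bit to every symbol beneath it): 4/101 + 6/101 = 10/101; 6/101 + 10/101 = 16/101; 16/101 + 17/101 = 33/101; 20/101 + 24/101 = 44/101; 24/101 + 33/101 = 57/101; 44/101 + 57/101 = 1. Resulting codeword lengths (in the order the probabilities were given): (2, 5, 3, 5, 2, 4, 2). L_avg = sum(p_i * l_i) = 20/101*2 + 4/101*5 + 17/101*3 + 6/101*5 + 24/101*2 + 6/101*4 + 24/101*2 = 261/101 = 2.5842

2.5842 bits


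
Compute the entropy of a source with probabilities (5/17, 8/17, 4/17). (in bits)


H = -sum(p_i * log2(p_i)). Terms: -(5/17)*log2(5/17) = 0.519275; -(8/17)*log2(8/17) = 0.511747; -(4/17)*log2(4/17) = 0.491168. H = 0.519275 + 0.511747 + 0.491168 = 1.5222

1.5222 bits


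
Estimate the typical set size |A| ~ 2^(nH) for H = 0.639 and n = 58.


log2|A_typical| = nH = 58 * 0.639 = 37.062, so |A_typical| ~ 2^37.062 = 1.435e+11

1.435e+11


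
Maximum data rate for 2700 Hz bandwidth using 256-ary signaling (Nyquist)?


Rate = 2 * B * log2(M) = 2 * 2700 * 8.0 = 43200.0

43200.0 bps


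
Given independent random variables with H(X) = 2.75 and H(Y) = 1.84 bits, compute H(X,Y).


For independent variables, H(X,Y) = H(X) + H(Y) = 2.75 + 1.84 = 4.59

4.59 bits


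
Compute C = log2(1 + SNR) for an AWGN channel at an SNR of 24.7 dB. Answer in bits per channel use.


SNR_linear = 10^(24.7/10) = 295.1209; C = log2(1 + SNR_linear) = log2(1 + 295.1209) = 8.21

8.21 bits/channel use


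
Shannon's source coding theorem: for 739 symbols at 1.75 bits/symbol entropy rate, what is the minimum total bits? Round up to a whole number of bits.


Minimum bits >= n * H = 739 * 1.75 = 1293.25, rounded up to a whole number of bits = 1294

1294 bits


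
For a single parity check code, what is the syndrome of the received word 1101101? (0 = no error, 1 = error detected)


Syndrome = XOR of all bits = 1 XOR 1 XOR 0 XOR 1 XOR 1 XOR 0 XOR 1 = 1

1


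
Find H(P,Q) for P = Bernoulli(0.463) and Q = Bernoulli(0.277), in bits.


H(P,Q) = -p*log2(q) - (1-p)*log2(1-q). -0.463*log2(0.277) = 0.857496; -0.537*log2(0.723) = 0.251280. H(P,Q) = 0.857496 + 0.251280 = 1.1088

1.1088 bits


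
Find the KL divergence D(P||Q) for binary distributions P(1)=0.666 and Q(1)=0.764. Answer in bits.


KL = p*log2(p/q) + (1-p)*log2((1-p)/(1-q)) = 0.666*log2(0.666/0.764) + 0.334*log2(0.334/0.236) = 0.0355

0.0355 bits


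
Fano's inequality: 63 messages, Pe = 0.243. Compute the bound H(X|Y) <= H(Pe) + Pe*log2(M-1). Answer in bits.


H(Pe) = -Pe*log2(Pe) - (1-Pe)*log2(1-Pe) = -0.243*log2(0.243) - 0.757*log2(0.757) = 0.495956 + 0.304038 = 0.8. Pe*log2(M-1) = 0.243*log2(62) = 1.446870. Bound = H(Pe) + Pe*log2(M-1) = 0.495956 + 0.304038 + 1.446870 = 2.2469

2.2469 bits


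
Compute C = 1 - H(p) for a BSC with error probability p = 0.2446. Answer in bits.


H(p) = -p*log2(p) - (1-p)*log2(1-p) = -0.2446*log2(0.2446) - 0.7554*log2(0.7554) = 0.496906 + 0.305701 = 0.8026. C = 1 - H(p) = 1 - 0.8026 = 0.1974

0.1974 bits


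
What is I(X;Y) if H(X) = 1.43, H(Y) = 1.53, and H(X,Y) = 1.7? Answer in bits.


I(X;Y) = H(X) + H(Y) - H(X,Y) = 1.43 + 1.53 - 1.7 = 1.26

1.26 bits


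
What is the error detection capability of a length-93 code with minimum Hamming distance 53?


Detection capability = d_min - 1 = 53 - 1 = 52

52 errors


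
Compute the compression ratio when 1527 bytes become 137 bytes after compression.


Ratio = original / compressed = 1527 / 137 = 11.146

11.146


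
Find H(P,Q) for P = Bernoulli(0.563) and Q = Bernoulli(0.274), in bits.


H(P,Q) = -p*log2(q) - (1-p)*log2(1-q). -0.563*log2(0.274) = 1.051544; -0.437*log2(0.726) = 0.201876. H(P,Q) = 1.051544 + 0.201876 = 1.2534

1.2534 bits


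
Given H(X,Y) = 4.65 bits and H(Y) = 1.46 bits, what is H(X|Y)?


H(X|Y) = H(X,Y) - H(Y) = 4.65 - 1.46 = 3.19

3.19 bits


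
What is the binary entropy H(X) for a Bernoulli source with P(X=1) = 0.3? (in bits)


H = -p*log2(p) - (1-p)*log2(1-p). -0.3*log2(0.3) = 0.521090; -0.7*log2(0.7) = 0.360201. H = 0.521090 + 0.360201 = 0.8813

0.8813 bits


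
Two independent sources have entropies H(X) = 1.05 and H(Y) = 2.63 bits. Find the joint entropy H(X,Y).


For independent variables, H(X,Y) = H(X) + H(Y) = 1.05 + 2.63 = 3.68

3.68 bits


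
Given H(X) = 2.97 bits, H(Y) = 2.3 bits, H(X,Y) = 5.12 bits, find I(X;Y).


I(X;Y) = H(X) + H(Y) - H(X,Y) = 2.97 + 2.3 - 5.12 = 0.15

0.15 bits


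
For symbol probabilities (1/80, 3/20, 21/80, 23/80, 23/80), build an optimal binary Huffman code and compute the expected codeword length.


Huffman construction (repeatedly merge the two least-probable nodes; each merge adds 1 bit to every symbol beneath it): 1/80 + 3/20 = 13/80; 13/80 + 21/80 = 17/40; 23/80 + 23/80 = 23/40; 17/40 + 23/40 = 1. Resulting codeword lengths (in the order the probabilities were given): (3, 3, 2, 2, 2). L_avg = sum(p_i * l_i) = 1/80*3 + 3/20*3 + 21/80*2 + 23/80*2 + 23/80*2 = 173/80 = 2.1625

2.1625 bits


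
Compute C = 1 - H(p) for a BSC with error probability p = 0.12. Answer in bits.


H(p) = -p*log2(p) - (1-p)*log2(1-p) = -0.12*log2(0.12) - 0.88*log2(0.88) = 0.367067 + 0.162294 = 0.5294. C = 1 - H(p) = 1 - 0.5294 = 0.4706

0.4706 bits


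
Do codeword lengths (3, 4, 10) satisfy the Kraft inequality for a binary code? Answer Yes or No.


Kraft sum = sum(2^(-l_i)) = 0.1885, need <= 1. Result: satisfied (a binary prefix-free code with these lengths exists)

Yes


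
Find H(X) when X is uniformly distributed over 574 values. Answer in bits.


H = log2(n) = log2(574) = 9.1649

9.1649 bits


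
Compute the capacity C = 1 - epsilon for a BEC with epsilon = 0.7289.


C = 1 - epsilon = 1 - 0.7289 = 0.2711

0.2711 bits


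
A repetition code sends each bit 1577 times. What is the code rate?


Rate = k/n = 1/1577

1/1577


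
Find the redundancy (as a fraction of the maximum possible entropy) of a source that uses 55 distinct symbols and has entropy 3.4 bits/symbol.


H_max = log2(K) = log2(55) = 5.7814 bits/symbol. Redundancy = 1 - H/H_max = 1 - 3.4/5.7814 = 1 - 0.5881 = 0.4119

0.4119


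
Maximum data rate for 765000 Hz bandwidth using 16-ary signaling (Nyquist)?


Rate = 2 * B * log2(M) = 2 * 765000 * 4.0 = 6120000.0

6120000.0 bps


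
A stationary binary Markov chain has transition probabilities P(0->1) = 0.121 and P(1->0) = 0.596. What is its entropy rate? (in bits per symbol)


Stationary distribution: pi_0 = p10/(p01+p10) = 0.8312, pi_1 = 0.1688. Entropy rate H' = pi_0*H(p01) + pi_1*H(p10) = 0.8312*0.5322 + 0.1688*0.9732 = 0.6067

0.6067 bits/symbol


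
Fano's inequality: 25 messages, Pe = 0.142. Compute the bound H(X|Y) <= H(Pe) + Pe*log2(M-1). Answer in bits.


H(Pe) = -Pe*log2(Pe) - (1-Pe)*log2(1-Pe) = -0.142*log2(0.142) - 0.858*log2(0.858) = 0.399877 + 0.189575 = 0.5895. Pe*log2(M-1) = 0.142*log2(24) = 0.651065. Bound = H(Pe) + Pe*log2(M-1) = 0.399877 + 0.189575 + 0.651065 = 1.2405

1.2405 bits


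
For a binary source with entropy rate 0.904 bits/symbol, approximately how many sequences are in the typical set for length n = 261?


log2|A_typical| = nH = 261 * 0.904 = 235.944, so |A_typical| ~ 2^235.944 = 1.062e+71

1.062e+71


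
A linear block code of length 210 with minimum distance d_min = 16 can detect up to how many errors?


Detection capability = d_min - 1 = 16 - 1 = 15

15 errors


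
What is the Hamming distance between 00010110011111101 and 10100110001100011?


Count differing positions: ^ . ^ ^ . . . . . ^ . . ^ ^ ^ ^ . = 8 differences

8


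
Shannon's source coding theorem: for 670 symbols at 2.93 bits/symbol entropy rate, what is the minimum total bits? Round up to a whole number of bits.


Minimum bits >= n * H = 670 * 2.93 = 1963.1, rounded up to a whole number of bits = 1964

1964 bits


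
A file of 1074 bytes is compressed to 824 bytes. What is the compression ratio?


Ratio = original / compressed = 1074 / 824 = 1.3034

1.3034


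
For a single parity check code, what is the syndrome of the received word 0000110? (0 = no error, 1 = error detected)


Syndrome = XOR of all bits = 0 XOR 0 XOR 0 XOR 0 XOR 1 XOR 1 XOR 0 = 0

0


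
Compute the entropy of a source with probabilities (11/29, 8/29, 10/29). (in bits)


H = -sum(p_i * log2(p_i)). Terms: -(11/29)*log2(11/29) = 0.530484; -(8/29)*log2(8/29) = 0.512546; -(10/29)*log2(10/29) = 0.529673. H = 0.530484 + 0.512546 + 0.529673 = 1.5727

1.5727 bits


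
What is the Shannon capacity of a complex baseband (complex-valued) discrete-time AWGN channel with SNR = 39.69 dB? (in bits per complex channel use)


SNR_linear = 10^(39.69/10) = 9311.0788; C = log2(1 + SNR_linear) = log2(1 + 9311.0788) = 13.1849

13.1849 bits/channel use


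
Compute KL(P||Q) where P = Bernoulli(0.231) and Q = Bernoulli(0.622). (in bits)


KL = p*log2(p/q) + (1-p)*log2((1-p)/(1-q)) = 0.231*log2(0.231/0.622) + 0.769*log2(0.769/0.378) = 0.4578

0.4578 bits


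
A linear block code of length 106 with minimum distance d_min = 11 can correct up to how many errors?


Correction capability = floor((d-1)/2) = floor((11-1)/2) = 5

5 errors


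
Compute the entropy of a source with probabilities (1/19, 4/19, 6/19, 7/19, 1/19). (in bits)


H = -sum(p_i * log2(p_i)). Terms: -(1/19)*log2(1/19) = 0.223575; -(4/19)*log2(4/19) = 0.473248; -(6/19)*log2(6/19) = 0.525147; -(7/19)*log2(7/19) = 0.530737; -(1/19)*log2(1/19) = 0.223575. H = 0.223575 + 0.473248 + 0.525147 + 0.530737 + 0.223575 = 1.9763

1.9763 bits


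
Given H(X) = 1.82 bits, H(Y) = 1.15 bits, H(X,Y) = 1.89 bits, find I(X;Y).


I(X;Y) = H(X) + H(Y) - H(X,Y) = 1.82 + 1.15 - 1.89 = 1.08

1.08 bits


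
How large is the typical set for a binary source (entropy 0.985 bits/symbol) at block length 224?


log2|A_typical| = nH = 224 * 0.985 = 220.64, so |A_typical| ~ 2^220.64 = 2.626e+66

2.626e+66


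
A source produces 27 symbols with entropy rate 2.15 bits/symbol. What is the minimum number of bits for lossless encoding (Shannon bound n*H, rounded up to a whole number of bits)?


Minimum bits >= n * H = 27 * 2.15 = 58.05, rounded up to a whole number of bits = 59

59 bits


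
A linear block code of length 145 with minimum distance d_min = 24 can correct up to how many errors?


Correction capability = floor((d-1)/2) = floor((24-1)/2) = 11

11 errors


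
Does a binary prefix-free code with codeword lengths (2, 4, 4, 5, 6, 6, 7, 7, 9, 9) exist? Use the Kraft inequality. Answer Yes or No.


Kraft sum = sum(2^(-l_i)) = 0.457, need <= 1. Result: satisfied (a binary prefix-free code with these lengths exists)

Yes


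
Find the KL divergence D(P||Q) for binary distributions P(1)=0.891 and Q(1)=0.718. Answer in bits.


KL = p*log2(p/q) + (1-p)*log2((1-p)/(1-q)) = 0.891*log2(0.891/0.718) + 0.109*log2(0.109/0.282) = 0.128

0.128 bits


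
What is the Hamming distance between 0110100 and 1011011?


Count differing positions: ^ ^ . ^ ^ ^ ^ = 6 differences

6


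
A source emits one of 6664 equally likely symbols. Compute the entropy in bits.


H = log2(n) = log2(6664) = 12.7022

12.7022 bits


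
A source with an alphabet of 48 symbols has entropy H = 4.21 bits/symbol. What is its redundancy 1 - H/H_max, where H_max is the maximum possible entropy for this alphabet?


H_max = log2(K) = log2(48) = 5.585 bits/symbol. Redundancy = 1 - H/H_max = 1 - 4.21/5.585 = 1 - 0.7538 = 0.2462

0.2462


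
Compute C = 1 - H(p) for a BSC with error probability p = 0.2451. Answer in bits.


H(p) = -p*log2(p) - (1-p)*log2(1-p) = -0.2451*log2(0.2451) - 0.7549*log2(0.7549) = 0.497199 + 0.306220 = 0.8034. C = 1 - H(p) = 1 - 0.8034 = 0.1966

0.1966 bits
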